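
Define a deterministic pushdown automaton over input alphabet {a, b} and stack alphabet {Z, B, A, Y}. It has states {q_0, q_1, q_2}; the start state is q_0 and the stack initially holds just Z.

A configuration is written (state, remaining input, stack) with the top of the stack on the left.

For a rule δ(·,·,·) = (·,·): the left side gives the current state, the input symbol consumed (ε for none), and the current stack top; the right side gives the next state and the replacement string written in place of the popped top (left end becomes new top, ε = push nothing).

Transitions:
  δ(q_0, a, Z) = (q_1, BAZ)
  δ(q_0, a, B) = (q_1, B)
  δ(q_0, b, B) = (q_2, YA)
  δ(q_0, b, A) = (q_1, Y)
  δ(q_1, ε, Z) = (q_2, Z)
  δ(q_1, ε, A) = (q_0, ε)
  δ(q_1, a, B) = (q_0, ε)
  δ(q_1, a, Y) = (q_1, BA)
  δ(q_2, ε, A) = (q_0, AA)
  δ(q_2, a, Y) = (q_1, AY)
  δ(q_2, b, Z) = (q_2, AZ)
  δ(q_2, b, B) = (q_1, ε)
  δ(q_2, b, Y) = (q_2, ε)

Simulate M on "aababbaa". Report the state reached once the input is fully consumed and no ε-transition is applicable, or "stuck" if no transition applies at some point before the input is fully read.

stuck

(q_0, aababbaa, Z) ⊢ (q_1, ababbaa, BAZ) ⊢ (q_0, babbaa, AZ) ⊢ (q_1, abbaa, YZ) ⊢ (q_1, bbaa, BAZ)
No transition for (q_1, b, top B); M blocks with input bbaa remaining.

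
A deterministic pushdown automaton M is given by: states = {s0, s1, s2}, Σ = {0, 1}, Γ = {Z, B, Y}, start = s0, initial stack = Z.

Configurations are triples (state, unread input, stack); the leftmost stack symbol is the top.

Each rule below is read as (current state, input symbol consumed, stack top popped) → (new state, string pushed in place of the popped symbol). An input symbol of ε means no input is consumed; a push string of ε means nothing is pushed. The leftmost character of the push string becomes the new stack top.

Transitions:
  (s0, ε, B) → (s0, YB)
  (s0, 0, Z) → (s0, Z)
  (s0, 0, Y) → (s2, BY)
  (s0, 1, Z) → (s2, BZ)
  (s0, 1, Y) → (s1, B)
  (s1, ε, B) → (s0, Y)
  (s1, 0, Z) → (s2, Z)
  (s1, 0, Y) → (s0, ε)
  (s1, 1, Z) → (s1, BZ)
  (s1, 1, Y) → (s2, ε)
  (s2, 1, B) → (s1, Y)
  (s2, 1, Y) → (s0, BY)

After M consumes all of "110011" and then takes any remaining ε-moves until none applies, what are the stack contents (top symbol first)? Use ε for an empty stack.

(s0, 110011, Z)
  read 1, top Z: go to s2, push BZ → (s2, 10011, BZ)
  read 1, top B: go to s1, push Y → (s1, 0011, YZ)
  read 0, top Y: go to s0, push ε → (s0, 011, Z)
  read 0, top Z: go to s0, push Z → (s0, 11, Z)
  read 1, top Z: go to s2, push BZ → (s2, 1, BZ)
  read 1, top B: go to s1, push Y → (s1, ε, YZ)
All input consumed in state s1 with stack YZ.

YZ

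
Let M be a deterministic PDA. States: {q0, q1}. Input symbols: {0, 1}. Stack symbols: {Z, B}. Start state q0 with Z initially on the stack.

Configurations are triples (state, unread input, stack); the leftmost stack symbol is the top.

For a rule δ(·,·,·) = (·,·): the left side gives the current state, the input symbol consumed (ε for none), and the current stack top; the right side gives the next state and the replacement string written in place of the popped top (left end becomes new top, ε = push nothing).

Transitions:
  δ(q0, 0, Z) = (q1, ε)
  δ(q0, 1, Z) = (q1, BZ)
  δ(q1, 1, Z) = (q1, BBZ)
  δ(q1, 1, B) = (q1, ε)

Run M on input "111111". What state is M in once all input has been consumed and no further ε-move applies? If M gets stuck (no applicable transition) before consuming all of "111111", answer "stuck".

q1

(q0, 111111, Z)
  read 1, top Z: go to q1, push BZ → (q1, 11111, BZ)
  read 1, top B: go to q1, push ε → (q1, 1111, Z)
  read 1, top Z: go to q1, push BBZ → (q1, 111, BBZ)
  read 1, top B: go to q1, push ε → (q1, 11, BZ)
  read 1, top B: go to q1, push ε → (q1, 1, Z)
  read 1, top Z: go to q1, push BBZ → (q1, ε, BBZ)
All input consumed; M is in state q1.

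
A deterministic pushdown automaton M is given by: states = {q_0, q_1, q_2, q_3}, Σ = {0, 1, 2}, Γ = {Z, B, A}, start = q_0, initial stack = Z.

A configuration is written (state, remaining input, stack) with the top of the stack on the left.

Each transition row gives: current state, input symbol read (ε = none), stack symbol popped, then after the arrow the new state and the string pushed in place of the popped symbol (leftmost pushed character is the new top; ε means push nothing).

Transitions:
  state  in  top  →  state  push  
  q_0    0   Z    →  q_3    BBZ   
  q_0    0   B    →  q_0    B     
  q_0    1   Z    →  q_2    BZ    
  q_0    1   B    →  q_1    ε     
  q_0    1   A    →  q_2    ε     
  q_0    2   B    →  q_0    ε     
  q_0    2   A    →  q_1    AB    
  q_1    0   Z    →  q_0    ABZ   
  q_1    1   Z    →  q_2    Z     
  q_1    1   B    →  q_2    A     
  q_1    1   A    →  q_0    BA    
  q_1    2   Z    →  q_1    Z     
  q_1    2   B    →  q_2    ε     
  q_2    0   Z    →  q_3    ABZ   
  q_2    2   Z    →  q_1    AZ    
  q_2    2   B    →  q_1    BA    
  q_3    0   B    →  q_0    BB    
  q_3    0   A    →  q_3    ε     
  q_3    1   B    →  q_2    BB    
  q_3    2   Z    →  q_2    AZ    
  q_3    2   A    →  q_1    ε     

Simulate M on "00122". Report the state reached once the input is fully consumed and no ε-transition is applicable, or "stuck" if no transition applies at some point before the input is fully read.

(q_0, 00122, Z)
  read 0, top Z: go to q_3, push BBZ → (q_3, 0122, BBZ)
  read 0, top B: go to q_0, push BB → (q_0, 122, BBBZ)
  read 1, top B: go to q_1, push ε → (q_1, 22, BBZ)
  read 2, top B: go to q_2, push ε → (q_2, 2, BZ)
  read 2, top B: go to q_1, push BA → (q_1, ε, BAZ)
All input consumed; M is in state q_1.

q_1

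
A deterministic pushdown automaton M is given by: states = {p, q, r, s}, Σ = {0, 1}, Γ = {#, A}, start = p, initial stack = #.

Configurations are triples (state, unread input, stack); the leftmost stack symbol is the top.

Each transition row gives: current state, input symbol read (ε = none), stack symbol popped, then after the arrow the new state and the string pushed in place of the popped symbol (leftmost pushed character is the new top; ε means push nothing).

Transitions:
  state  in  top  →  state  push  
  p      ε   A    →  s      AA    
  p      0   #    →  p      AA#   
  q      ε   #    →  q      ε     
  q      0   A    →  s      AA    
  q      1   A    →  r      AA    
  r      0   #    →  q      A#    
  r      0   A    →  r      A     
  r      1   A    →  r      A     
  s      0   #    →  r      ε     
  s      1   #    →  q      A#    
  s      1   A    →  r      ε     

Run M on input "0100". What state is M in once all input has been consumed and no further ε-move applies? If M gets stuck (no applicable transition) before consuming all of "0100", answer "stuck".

r

(p, 0100, #)
  read 0, top #: go to p, push AA# → (p, 100, AA#)
  ε-move, top A: go to s, push AA → (s, 100, AAA#)
  read 1, top A: go to r, push ε → (r, 00, AA#)
  read 0, top A: go to r, push A → (r, 0, AA#)
  read 0, top A: go to r, push A → (r, ε, AA#)
All input consumed; M is in state r.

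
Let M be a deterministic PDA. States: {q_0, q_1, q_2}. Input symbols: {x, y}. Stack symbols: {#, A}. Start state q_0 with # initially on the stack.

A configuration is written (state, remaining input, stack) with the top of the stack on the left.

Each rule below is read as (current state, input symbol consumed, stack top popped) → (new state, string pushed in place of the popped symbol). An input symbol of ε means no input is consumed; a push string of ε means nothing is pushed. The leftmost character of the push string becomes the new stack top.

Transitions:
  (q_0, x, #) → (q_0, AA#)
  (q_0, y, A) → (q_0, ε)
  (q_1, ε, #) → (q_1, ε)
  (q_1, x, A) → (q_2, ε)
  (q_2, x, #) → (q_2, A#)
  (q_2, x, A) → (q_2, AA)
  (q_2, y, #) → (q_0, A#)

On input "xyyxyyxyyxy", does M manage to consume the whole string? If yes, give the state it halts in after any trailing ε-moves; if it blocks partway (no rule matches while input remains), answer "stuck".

(q_0, xyyxyyxyyxy, #) ⊢ (q_0, yyxyyxyyxy, AA#) ⊢ (q_0, yxyyxyyxy, A#) ⊢ (q_0, xyyxyyxy, #) ⊢ (q_0, yyxyyxy, AA#) ⊢ (q_0, yxyyxy, A#) ⊢ (q_0, xyyxy, #) ⊢ (q_0, yyxy, AA#) ⊢ (q_0, yxy, A#) ⊢ (q_0, xy, #) ⊢ (q_0, y, AA#) ⊢ (q_0, ε, A#)
All input consumed; M is in state q_0.

q_0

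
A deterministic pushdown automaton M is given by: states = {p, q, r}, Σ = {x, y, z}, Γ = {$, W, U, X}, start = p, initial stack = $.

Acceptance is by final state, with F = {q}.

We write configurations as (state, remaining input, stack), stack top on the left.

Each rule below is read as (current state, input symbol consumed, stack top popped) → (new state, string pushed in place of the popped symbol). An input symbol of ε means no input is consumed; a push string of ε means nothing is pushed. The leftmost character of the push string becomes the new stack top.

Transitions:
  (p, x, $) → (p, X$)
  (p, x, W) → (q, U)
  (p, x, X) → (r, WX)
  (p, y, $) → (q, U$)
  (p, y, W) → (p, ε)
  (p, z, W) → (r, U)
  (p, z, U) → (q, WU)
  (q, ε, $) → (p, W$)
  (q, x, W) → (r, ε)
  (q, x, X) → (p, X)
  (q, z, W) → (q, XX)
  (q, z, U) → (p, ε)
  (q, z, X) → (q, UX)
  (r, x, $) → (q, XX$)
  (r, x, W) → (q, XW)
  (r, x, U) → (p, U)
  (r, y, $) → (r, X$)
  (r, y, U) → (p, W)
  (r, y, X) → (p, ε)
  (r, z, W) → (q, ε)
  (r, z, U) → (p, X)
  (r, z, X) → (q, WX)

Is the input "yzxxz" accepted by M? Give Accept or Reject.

(p, yzxxz, $) ⊢ (q, zxxz, U$) ⊢ (p, xxz, $) ⊢ (p, xz, X$) ⊢ (r, z, WX$) ⊢ (q, ε, X$)
All input consumed; state q ∈ F.

Accept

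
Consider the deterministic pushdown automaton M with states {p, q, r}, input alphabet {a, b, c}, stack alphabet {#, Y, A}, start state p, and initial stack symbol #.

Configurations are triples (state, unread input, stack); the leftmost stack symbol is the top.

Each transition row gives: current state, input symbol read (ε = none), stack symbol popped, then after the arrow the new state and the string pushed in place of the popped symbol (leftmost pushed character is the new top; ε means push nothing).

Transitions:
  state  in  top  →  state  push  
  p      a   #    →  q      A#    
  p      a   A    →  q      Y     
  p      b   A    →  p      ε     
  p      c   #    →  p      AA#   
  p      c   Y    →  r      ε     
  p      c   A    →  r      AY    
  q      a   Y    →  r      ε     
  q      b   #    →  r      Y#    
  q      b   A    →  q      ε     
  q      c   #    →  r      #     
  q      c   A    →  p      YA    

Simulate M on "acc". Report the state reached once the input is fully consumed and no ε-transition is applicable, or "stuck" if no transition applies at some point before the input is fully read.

r

(p, acc, #)
  read a, top #: go to q, push A# → (q, cc, A#)
  read c, top A: go to p, push YA → (p, c, YA#)
  read c, top Y: go to r, push ε → (r, ε, A#)
All input consumed; M is in state r.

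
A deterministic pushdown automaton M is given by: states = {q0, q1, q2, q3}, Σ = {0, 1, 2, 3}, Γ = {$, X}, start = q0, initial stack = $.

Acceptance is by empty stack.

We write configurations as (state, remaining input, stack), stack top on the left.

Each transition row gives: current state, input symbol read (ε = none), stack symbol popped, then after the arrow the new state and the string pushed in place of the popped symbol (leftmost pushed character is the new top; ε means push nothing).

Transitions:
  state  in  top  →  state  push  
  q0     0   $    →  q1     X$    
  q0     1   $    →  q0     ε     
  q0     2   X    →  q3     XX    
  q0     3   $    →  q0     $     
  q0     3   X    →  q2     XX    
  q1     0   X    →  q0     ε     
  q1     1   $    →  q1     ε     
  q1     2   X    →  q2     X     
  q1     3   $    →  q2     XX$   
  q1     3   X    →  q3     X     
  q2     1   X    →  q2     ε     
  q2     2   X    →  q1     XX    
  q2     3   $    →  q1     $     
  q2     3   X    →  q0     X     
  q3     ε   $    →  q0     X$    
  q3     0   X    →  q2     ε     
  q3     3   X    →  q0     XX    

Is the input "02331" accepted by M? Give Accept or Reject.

Reject

(q0, 02331, $) ⊢ (q1, 2331, X$) ⊢ (q2, 331, X$) ⊢ (q0, 31, X$) ⊢ (q2, 1, XX$) ⊢ (q2, ε, X$)
All input consumed; stack is X$, not empty, and no further ε-move applies.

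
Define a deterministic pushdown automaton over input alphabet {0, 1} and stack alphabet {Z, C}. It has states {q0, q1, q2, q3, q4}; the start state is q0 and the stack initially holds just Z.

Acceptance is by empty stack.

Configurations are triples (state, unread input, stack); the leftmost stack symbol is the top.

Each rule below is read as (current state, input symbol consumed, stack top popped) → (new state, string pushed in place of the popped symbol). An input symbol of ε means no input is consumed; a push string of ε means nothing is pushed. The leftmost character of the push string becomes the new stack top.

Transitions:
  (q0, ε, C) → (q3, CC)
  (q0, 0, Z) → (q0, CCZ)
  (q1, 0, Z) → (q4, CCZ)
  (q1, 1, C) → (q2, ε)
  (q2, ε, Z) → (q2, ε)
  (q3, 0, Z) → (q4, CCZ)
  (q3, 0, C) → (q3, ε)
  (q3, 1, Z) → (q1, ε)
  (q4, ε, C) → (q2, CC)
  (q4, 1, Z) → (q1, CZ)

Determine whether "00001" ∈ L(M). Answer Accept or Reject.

Accept

(q0, 00001, Z) ⊢ (q0, 0001, CCZ) ⊢ (q3, 0001, CCCZ) ⊢ (q3, 001, CCZ) ⊢ (q3, 01, CZ) ⊢ (q3, 1, Z) ⊢ (q1, ε, ε)
All input consumed and the stack is empty.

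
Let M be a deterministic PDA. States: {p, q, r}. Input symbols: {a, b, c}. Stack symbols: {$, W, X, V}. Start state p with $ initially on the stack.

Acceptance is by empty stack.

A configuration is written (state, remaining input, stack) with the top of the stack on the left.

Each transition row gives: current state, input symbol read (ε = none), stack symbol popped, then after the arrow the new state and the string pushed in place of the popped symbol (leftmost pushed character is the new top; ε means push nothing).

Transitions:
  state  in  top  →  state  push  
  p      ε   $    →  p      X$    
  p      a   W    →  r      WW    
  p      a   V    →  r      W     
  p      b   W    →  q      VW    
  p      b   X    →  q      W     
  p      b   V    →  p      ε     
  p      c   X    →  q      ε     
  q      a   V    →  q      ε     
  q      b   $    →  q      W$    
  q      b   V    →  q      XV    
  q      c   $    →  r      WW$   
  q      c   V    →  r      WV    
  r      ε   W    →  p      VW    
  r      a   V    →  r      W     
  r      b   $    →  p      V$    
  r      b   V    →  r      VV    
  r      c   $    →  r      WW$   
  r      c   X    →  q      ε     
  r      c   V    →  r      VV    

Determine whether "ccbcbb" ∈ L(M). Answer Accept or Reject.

(p, ccbcbb, $) ⊢ (p, ccbcbb, X$) ⊢ (q, cbcbb, $) ⊢ (r, bcbb, WW$) ⊢ (p, bcbb, VWW$) ⊢ (p, cbb, WW$)
No transition applies at (p, cbb, WW$); input not fully consumed.

Reject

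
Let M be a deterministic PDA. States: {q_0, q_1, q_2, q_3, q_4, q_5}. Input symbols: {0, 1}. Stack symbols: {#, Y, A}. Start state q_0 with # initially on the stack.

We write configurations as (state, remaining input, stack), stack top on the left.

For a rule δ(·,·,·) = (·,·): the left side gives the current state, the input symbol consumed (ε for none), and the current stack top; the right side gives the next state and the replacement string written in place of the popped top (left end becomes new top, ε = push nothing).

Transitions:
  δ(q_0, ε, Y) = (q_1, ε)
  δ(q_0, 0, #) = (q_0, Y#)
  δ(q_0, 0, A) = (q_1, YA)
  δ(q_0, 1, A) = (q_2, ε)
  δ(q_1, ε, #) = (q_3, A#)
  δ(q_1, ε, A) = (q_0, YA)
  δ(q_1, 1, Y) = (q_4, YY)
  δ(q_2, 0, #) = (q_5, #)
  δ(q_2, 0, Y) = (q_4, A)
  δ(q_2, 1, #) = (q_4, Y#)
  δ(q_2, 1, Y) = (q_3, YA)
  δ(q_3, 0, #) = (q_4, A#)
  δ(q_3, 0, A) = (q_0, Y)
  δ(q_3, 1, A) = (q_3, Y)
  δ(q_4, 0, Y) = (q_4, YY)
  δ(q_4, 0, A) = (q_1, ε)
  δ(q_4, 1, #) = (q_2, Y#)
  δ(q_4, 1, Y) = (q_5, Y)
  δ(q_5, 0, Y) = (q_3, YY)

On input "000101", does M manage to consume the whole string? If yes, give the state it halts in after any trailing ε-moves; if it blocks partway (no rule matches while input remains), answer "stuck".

stuck

(q_0, 000101, #)
  read 0, top #: go to q_0, push Y# → (q_0, 00101, Y#)
  ε-move, top Y: go to q_1, push ε → (q_1, 00101, #)
  ε-move, top #: go to q_3, push A# → (q_3, 00101, A#)
  read 0, top A: go to q_0, push Y → (q_0, 0101, Y#)
  ε-move, top Y: go to q_1, push ε → (q_1, 0101, #)
  ε-move, top #: go to q_3, push A# → (q_3, 0101, A#)
  read 0, top A: go to q_0, push Y → (q_0, 101, Y#)
  ε-move, top Y: go to q_1, push ε → (q_1, 101, #)
  ε-move, top #: go to q_3, push A# → (q_3, 101, A#)
  read 1, top A: go to q_3, push Y → (q_3, 01, Y#)
No transition for (q_3, 0, top Y); M blocks with input 01 remaining.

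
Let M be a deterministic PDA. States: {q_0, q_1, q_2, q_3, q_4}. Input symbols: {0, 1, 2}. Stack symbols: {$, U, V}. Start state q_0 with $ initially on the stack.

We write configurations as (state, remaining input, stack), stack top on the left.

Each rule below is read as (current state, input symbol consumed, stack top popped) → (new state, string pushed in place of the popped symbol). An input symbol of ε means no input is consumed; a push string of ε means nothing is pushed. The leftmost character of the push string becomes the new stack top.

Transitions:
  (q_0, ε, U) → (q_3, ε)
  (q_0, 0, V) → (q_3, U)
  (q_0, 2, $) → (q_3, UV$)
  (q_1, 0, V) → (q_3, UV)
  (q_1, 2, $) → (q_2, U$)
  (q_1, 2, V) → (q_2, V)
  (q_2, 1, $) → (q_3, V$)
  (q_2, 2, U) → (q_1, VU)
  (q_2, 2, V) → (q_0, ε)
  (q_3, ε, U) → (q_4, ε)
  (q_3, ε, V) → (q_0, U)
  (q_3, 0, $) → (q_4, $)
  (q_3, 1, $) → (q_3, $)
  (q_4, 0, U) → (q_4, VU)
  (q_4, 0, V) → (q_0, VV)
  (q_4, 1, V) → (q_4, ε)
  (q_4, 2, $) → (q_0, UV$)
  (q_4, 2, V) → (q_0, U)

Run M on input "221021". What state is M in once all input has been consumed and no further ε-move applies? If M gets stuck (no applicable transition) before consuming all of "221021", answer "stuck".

q_3

(q_0, 221021, $) ⊢ (q_3, 21021, UV$) ⊢ (q_4, 21021, V$) ⊢ (q_0, 1021, U$) ⊢ (q_3, 1021, $) ⊢ (q_3, 021, $) ⊢ (q_4, 21, $) ⊢ (q_0, 1, UV$) ⊢ (q_3, 1, V$) ⊢ (q_0, 1, U$) ⊢ (q_3, 1, $) ⊢ (q_3, ε, $)
All input consumed; M is in state q_3.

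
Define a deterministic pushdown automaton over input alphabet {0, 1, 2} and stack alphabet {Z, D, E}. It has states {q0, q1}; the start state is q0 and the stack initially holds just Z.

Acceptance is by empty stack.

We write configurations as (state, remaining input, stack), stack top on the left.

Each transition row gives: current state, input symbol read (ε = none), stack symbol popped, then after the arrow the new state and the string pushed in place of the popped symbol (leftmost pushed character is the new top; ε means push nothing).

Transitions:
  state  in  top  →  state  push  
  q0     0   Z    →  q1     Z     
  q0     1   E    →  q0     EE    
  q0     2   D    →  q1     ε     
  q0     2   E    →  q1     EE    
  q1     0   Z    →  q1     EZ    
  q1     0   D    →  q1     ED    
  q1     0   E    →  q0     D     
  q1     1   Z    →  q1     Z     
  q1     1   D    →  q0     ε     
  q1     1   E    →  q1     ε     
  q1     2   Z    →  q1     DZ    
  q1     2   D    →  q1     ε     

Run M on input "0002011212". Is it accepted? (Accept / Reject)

(q0, 0002011212, Z) ⊢ (q1, 002011212, Z) ⊢ (q1, 02011212, EZ) ⊢ (q0, 2011212, DZ) ⊢ (q1, 011212, Z) ⊢ (q1, 11212, EZ) ⊢ (q1, 1212, Z) ⊢ (q1, 212, Z) ⊢ (q1, 12, DZ) ⊢ (q0, 2, Z)
No transition applies at (q0, 2, Z); input not fully consumed.

Reject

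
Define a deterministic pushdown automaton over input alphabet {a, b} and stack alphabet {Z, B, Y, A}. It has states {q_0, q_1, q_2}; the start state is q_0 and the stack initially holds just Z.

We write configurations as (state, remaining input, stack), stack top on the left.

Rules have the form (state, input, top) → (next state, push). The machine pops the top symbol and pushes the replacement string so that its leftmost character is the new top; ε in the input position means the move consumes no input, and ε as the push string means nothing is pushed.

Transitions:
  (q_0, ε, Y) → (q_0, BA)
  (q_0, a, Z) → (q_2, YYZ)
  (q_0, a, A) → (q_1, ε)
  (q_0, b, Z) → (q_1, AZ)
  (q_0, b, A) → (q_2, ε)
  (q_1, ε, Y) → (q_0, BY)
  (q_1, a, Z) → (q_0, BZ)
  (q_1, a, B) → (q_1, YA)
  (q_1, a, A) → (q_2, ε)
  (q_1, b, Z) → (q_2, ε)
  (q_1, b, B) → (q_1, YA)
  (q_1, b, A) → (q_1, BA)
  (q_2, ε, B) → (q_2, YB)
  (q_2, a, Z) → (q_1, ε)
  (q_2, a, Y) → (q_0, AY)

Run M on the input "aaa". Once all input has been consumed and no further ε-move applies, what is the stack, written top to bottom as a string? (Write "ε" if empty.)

BYYZ

(q_0, aaa, Z) ⊢ (q_2, aa, YYZ) ⊢ (q_0, a, AYYZ) ⊢ (q_1, ε, YYZ) ⊢ (q_0, ε, BYYZ)
All input consumed in state q_0 with stack BYYZ.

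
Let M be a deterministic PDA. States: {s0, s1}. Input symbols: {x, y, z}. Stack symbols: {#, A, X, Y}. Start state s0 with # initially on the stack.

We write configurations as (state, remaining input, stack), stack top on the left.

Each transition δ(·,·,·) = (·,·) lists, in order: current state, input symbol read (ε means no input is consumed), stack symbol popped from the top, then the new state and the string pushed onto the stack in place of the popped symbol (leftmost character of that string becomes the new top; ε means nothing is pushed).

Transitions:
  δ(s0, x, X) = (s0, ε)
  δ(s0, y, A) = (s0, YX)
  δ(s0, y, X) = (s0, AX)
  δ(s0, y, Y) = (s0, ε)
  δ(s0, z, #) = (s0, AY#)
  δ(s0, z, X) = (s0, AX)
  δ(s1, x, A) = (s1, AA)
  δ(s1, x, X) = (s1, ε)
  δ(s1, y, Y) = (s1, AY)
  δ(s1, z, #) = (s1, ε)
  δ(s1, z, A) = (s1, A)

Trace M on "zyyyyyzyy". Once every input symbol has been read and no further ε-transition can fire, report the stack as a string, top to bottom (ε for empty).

XXXY#

(s0, zyyyyyzyy, #) ⊢ (s0, yyyyyzyy, AY#) ⊢ (s0, yyyyzyy, YXY#) ⊢ (s0, yyyzyy, XY#) ⊢ (s0, yyzyy, AXY#) ⊢ (s0, yzyy, YXXY#) ⊢ (s0, zyy, XXY#) ⊢ (s0, yy, AXXY#) ⊢ (s0, y, YXXXY#) ⊢ (s0, ε, XXXY#)
All input consumed in state s0 with stack XXXY#.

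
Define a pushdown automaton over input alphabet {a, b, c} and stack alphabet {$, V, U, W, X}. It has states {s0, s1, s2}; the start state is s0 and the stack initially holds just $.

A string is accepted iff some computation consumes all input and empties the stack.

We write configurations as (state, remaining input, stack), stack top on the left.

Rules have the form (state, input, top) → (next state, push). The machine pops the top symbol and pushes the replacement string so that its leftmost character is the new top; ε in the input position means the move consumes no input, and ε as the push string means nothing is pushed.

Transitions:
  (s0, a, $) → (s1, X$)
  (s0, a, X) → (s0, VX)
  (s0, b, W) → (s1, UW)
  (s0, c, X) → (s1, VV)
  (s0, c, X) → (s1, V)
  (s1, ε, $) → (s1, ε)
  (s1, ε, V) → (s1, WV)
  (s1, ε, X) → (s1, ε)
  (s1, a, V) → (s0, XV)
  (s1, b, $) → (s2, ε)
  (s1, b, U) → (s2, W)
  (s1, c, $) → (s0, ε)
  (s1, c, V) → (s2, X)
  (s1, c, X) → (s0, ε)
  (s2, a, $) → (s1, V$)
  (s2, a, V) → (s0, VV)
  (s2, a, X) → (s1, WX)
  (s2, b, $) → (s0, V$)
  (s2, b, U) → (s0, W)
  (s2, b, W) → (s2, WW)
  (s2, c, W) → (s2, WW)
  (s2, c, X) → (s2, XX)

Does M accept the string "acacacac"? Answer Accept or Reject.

Accept

One accepting computation: (s0, acacacac, $) ⊢ (s1, cacacac, X$) ⊢ (s0, acacac, $) ⊢ (s1, cacac, X$) ⊢ (s0, acac, $) ⊢ (s1, cac, X$) ⊢ (s0, ac, $) ⊢ (s1, c, X$) ⊢ (s1, c, $) ⊢ (s0, ε, ε)
All input consumed and the stack is empty.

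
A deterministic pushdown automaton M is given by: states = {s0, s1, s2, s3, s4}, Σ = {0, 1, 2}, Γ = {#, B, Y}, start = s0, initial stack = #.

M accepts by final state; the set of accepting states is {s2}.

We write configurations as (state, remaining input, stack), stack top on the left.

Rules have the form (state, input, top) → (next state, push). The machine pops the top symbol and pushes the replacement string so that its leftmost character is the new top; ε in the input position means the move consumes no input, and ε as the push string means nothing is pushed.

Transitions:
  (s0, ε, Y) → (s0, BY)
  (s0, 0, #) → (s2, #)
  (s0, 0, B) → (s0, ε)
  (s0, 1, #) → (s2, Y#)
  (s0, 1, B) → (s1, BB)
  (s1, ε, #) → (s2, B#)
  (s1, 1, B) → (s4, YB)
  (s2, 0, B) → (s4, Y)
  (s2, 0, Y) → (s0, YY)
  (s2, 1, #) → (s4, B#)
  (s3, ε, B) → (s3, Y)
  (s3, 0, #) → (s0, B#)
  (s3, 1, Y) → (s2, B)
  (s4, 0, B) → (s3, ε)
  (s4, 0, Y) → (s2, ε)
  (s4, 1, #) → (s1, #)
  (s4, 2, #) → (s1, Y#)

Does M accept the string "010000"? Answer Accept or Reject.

(s0, 010000, #) ⊢ (s2, 10000, #) ⊢ (s4, 0000, B#) ⊢ (s3, 000, #) ⊢ (s0, 00, B#) ⊢ (s0, 0, #) ⊢ (s2, ε, #)
All input consumed; state s2 ∈ F.

Accept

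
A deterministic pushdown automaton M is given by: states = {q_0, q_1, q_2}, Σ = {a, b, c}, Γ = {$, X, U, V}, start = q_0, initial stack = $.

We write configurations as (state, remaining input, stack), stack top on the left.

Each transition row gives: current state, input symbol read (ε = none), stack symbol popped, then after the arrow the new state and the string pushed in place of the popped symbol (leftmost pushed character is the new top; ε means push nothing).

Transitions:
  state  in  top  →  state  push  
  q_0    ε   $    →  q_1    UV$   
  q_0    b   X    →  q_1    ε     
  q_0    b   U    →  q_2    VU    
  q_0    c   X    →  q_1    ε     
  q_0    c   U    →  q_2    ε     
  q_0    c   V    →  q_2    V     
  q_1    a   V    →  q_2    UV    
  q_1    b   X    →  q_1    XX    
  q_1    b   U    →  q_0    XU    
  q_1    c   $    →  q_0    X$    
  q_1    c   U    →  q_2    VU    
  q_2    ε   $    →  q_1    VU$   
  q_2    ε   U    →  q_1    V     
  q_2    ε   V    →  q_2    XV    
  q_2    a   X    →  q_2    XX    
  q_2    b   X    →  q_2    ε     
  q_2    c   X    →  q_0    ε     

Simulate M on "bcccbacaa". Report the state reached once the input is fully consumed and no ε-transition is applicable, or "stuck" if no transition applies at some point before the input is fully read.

stuck

(q_0, bcccbacaa, $)
  ε-move, top $: go to q_1, push UV$ → (q_1, bcccbacaa, UV$)
  read b, top U: go to q_0, push XU → (q_0, cccbacaa, XUV$)
  read c, top X: go to q_1, push ε → (q_1, ccbacaa, UV$)
  read c, top U: go to q_2, push VU → (q_2, cbacaa, VUV$)
  ε-move, top V: go to q_2, push XV → (q_2, cbacaa, XVUV$)
  read c, top X: go to q_0, push ε → (q_0, bacaa, VUV$)
No transition for (q_0, b, top V); M blocks with input bacaa remaining.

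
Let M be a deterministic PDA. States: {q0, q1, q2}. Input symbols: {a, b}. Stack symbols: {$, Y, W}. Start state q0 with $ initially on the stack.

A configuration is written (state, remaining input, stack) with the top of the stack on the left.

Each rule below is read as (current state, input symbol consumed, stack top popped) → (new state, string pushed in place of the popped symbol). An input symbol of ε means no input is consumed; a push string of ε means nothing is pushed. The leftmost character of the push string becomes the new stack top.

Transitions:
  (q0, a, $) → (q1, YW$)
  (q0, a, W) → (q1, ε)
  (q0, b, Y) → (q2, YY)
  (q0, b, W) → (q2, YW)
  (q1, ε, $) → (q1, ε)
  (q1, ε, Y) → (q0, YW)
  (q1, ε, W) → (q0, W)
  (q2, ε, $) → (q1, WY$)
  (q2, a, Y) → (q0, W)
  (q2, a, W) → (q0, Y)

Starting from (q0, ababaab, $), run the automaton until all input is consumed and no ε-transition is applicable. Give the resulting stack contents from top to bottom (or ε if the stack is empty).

(q0, ababaab, $)
  read a, top $: go to q1, push YW$ → (q1, babaab, YW$)
  ε-move, top Y: go to q0, push YW → (q0, babaab, YWW$)
  read b, top Y: go to q2, push YY → (q2, abaab, YYWW$)
  read a, top Y: go to q0, push W → (q0, baab, WYWW$)
  read b, top W: go to q2, push YW → (q2, aab, YWYWW$)
  read a, top Y: go to q0, push W → (q0, ab, WWYWW$)
  read a, top W: go to q1, push ε → (q1, b, WYWW$)
  ε-move, top W: go to q0, push W → (q0, b, WYWW$)
  read b, top W: go to q2, push YW → (q2, ε, YWYWW$)
All input consumed in state q2 with stack YWYWW$.

YWYWW$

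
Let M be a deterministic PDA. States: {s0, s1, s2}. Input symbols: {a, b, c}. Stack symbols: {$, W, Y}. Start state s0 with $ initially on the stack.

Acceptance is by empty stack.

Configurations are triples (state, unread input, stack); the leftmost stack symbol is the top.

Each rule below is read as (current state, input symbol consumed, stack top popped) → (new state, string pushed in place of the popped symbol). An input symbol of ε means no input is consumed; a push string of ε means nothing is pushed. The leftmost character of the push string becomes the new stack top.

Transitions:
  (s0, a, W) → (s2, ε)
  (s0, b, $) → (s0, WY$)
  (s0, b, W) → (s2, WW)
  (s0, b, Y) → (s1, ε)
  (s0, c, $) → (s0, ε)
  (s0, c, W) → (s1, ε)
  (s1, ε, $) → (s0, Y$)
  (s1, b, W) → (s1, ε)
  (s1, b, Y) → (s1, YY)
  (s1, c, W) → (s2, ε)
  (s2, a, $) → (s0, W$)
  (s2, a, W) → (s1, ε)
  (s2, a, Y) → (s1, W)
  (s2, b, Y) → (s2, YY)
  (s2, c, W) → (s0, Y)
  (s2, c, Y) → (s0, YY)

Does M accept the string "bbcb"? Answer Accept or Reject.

Reject

(s0, bbcb, $) ⊢ (s0, bcb, WY$) ⊢ (s2, cb, WWY$) ⊢ (s0, b, YWY$) ⊢ (s1, ε, WY$)
All input consumed; stack is WY$, not empty, and no further ε-move applies.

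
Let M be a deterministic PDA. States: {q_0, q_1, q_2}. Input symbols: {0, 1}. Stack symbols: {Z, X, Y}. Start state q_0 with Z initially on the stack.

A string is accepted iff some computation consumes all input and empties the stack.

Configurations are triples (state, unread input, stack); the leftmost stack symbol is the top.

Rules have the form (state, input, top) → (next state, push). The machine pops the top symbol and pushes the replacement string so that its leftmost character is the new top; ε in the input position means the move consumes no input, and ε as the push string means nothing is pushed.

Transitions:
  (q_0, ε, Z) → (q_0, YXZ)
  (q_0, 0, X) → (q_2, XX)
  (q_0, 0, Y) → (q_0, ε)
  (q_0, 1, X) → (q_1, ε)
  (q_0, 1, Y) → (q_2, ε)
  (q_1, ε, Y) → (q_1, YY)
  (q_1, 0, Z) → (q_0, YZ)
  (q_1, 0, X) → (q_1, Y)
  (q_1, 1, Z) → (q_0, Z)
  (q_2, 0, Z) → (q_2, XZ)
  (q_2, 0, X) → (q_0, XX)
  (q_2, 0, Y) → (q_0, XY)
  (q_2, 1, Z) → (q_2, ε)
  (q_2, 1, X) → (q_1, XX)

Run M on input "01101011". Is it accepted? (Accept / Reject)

Accept

(q_0, 01101011, Z) ⊢ (q_0, 01101011, YXZ) ⊢ (q_0, 1101011, XZ) ⊢ (q_1, 101011, Z) ⊢ (q_0, 01011, Z) ⊢ (q_0, 01011, YXZ) ⊢ (q_0, 1011, XZ) ⊢ (q_1, 011, Z) ⊢ (q_0, 11, YZ) ⊢ (q_2, 1, Z) ⊢ (q_2, ε, ε)
All input consumed and the stack is empty.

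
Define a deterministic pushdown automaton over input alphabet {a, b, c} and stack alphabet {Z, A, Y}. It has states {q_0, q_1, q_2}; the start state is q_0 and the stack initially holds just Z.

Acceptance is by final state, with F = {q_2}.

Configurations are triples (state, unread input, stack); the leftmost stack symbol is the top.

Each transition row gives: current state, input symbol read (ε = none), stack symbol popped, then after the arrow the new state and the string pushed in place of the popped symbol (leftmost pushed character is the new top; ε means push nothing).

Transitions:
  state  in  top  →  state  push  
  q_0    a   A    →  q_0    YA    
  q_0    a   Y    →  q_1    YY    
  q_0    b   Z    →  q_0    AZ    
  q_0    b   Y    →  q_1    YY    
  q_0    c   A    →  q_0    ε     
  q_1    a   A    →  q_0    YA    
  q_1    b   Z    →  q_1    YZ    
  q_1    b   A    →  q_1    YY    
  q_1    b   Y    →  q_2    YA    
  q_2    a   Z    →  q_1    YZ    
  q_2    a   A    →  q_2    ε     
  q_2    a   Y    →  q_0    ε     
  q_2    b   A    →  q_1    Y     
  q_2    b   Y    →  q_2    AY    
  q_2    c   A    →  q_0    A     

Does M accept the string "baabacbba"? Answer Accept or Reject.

(q_0, baabacbba, Z)
  read b, top Z: go to q_0, push AZ → (q_0, aabacbba, AZ)
  read a, top A: go to q_0, push YA → (q_0, abacbba, YAZ)
  read a, top Y: go to q_1, push YY → (q_1, bacbba, YYAZ)
  read b, top Y: go to q_2, push YA → (q_2, acbba, YAYAZ)
  read a, top Y: go to q_0, push ε → (q_0, cbba, AYAZ)
  read c, top A: go to q_0, push ε → (q_0, bba, YAZ)
  read b, top Y: go to q_1, push YY → (q_1, ba, YYAZ)
  read b, top Y: go to q_2, push YA → (q_2, a, YAYAZ)
  read a, top Y: go to q_0, push ε → (q_0, ε, AYAZ)
All input consumed; state q_0 ∉ F and no further ε-move applies.

Reject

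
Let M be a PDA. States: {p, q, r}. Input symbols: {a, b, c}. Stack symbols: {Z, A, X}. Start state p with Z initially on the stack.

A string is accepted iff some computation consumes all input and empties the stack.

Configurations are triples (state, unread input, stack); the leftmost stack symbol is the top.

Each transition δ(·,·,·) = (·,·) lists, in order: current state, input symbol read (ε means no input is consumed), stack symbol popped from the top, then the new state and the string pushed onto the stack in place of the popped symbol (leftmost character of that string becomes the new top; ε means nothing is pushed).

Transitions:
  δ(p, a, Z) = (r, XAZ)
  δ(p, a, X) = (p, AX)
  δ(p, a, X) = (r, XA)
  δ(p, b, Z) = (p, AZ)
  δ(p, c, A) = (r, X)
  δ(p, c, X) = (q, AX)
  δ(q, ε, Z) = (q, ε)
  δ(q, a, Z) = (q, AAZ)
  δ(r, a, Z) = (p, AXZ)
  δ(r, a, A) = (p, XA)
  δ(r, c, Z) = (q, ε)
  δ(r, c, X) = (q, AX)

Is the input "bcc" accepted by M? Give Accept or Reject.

No computation consumes all input and empties the stack.

Reject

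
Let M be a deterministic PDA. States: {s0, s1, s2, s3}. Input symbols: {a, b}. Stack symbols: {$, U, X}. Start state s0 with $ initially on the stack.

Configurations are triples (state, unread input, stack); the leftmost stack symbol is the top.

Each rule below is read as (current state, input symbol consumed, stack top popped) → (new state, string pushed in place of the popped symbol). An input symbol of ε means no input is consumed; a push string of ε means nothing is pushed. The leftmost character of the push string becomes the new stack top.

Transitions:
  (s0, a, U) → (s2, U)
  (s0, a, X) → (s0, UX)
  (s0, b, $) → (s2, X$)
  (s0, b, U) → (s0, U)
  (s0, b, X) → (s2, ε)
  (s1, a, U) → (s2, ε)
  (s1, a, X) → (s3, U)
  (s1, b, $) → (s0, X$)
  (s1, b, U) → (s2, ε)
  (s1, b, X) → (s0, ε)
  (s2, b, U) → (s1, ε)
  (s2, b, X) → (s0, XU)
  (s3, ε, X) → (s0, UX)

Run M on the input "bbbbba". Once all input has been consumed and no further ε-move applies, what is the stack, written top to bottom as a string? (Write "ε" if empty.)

UX$

(s0, bbbbba, $)
  read b, top $: go to s2, push X$ → (s2, bbbba, X$)
  read b, top X: go to s0, push XU → (s0, bbba, XU$)
  read b, top X: go to s2, push ε → (s2, bba, U$)
  read b, top U: go to s1, push ε → (s1, ba, $)
  read b, top $: go to s0, push X$ → (s0, a, X$)
  read a, top X: go to s0, push UX → (s0, ε, UX$)
All input consumed in state s0 with stack UX$.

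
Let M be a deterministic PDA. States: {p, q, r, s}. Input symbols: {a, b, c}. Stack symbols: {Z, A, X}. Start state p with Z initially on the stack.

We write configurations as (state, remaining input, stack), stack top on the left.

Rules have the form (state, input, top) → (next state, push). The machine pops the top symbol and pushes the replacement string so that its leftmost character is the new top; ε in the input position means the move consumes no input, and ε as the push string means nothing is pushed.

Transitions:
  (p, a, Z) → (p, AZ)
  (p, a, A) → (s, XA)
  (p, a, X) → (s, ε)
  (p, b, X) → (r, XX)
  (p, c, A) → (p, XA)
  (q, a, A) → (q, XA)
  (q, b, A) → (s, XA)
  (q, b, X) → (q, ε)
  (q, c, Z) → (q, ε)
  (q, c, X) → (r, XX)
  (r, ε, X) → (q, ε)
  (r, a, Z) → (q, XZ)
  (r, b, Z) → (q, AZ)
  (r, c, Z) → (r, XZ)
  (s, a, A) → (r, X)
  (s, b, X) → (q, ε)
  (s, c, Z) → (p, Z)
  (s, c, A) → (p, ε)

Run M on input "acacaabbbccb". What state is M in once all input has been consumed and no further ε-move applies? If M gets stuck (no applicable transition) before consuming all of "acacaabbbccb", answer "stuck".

(p, acacaabbbccb, Z)
  read a, top Z: go to p, push AZ → (p, cacaabbbccb, AZ)
  read c, top A: go to p, push XA → (p, acaabbbccb, XAZ)
  read a, top X: go to s, push ε → (s, caabbbccb, AZ)
  read c, top A: go to p, push ε → (p, aabbbccb, Z)
  read a, top Z: go to p, push AZ → (p, abbbccb, AZ)
  read a, top A: go to s, push XA → (s, bbbccb, XAZ)
  read b, top X: go to q, push ε → (q, bbccb, AZ)
  read b, top A: go to s, push XA → (s, bccb, XAZ)
  read b, top X: go to q, push ε → (q, ccb, AZ)
No transition for (q, c, top A); M blocks with input ccb remaining.

stuck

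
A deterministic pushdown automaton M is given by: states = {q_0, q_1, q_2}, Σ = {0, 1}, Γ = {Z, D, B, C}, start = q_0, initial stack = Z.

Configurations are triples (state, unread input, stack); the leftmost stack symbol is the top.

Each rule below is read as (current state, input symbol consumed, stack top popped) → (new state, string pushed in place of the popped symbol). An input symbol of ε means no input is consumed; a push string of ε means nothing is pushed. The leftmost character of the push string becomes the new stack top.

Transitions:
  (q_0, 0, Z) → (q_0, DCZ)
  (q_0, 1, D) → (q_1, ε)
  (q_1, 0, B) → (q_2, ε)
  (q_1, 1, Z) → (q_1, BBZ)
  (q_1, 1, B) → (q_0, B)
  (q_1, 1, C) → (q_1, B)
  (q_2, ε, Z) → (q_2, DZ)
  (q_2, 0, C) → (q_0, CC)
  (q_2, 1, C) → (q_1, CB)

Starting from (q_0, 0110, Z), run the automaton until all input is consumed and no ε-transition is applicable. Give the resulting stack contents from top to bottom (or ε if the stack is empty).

DZ

(q_0, 0110, Z) ⊢ (q_0, 110, DCZ) ⊢ (q_1, 10, CZ) ⊢ (q_1, 0, BZ) ⊢ (q_2, ε, Z) ⊢ (q_2, ε, DZ)
All input consumed in state q_2 with stack DZ.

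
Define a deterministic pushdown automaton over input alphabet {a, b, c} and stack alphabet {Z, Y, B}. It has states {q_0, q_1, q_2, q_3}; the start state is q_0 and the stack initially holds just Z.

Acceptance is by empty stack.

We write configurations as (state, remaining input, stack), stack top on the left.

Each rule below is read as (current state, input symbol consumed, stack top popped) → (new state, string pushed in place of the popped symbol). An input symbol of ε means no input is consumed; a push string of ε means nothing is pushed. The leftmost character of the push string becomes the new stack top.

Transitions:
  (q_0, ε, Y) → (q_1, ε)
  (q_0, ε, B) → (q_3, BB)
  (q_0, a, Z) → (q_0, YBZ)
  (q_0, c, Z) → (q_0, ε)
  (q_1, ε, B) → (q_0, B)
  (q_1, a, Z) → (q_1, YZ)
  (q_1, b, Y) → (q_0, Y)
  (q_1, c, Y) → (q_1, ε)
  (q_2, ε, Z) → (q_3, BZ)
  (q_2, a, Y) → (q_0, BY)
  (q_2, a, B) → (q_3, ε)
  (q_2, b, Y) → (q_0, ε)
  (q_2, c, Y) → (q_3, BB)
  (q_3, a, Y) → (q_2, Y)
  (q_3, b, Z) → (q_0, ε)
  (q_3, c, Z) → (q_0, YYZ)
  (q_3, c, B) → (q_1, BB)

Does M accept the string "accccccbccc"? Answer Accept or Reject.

(q_0, accccccbccc, Z)
  read a, top Z: go to q_0, push YBZ → (q_0, ccccccbccc, YBZ)
  ε-move, top Y: go to q_1, push ε → (q_1, ccccccbccc, BZ)
  ε-move, top B: go to q_0, push B → (q_0, ccccccbccc, BZ)
  ε-move, top B: go to q_3, push BB → (q_3, ccccccbccc, BBZ)
  read c, top B: go to q_1, push BB → (q_1, cccccbccc, BBBZ)
  ε-move, top B: go to q_0, push B → (q_0, cccccbccc, BBBZ)
  ε-move, top B: go to q_3, push BB → (q_3, cccccbccc, BBBBZ)
  read c, top B: go to q_1, push BB → (q_1, ccccbccc, BBBBBZ)
  ε-move, top B: go to q_0, push B → (q_0, ccccbccc, BBBBBZ)
  ε-move, top B: go to q_3, push BB → (q_3, ccccbccc, BBBBBBZ)
  read c, top B: go to q_1, push BB → (q_1, cccbccc, BBBBBBBZ)
  ε-move, top B: go to q_0, push B → (q_0, cccbccc, BBBBBBBZ)
  ε-move, top B: go to q_3, push BB → (q_3, cccbccc, BBBBBBBBZ)
  read c, top B: go to q_1, push BB → (q_1, ccbccc, BBBBBBBBBZ)
  ε-move, top B: go to q_0, push B → (q_0, ccbccc, BBBBBBBBBZ)
  ε-move, top B: go to q_3, push BB → (q_3, ccbccc, BBBBBBBBBBZ)
  read c, top B: go to q_1, push BB → (q_1, cbccc, BBBBBBBBBBBZ)
  ε-move, top B: go to q_0, push B → (q_0, cbccc, BBBBBBBBBBBZ)
  ε-move, top B: go to q_3, push BB → (q_3, cbccc, BBBBBBBBBBBBZ)
  read c, top B: go to q_1, push BB → (q_1, bccc, BBBBBBBBBBBBBZ)
  ε-move, top B: go to q_0, push B → (q_0, bccc, BBBBBBBBBBBBBZ)
  ε-move, top B: go to q_3, push BB → (q_3, bccc, BBBBBBBBBBBBBBZ)
No transition applies at (q_3, bccc, BBBBBBBBBBBBBBZ); input not fully consumed.

Reject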